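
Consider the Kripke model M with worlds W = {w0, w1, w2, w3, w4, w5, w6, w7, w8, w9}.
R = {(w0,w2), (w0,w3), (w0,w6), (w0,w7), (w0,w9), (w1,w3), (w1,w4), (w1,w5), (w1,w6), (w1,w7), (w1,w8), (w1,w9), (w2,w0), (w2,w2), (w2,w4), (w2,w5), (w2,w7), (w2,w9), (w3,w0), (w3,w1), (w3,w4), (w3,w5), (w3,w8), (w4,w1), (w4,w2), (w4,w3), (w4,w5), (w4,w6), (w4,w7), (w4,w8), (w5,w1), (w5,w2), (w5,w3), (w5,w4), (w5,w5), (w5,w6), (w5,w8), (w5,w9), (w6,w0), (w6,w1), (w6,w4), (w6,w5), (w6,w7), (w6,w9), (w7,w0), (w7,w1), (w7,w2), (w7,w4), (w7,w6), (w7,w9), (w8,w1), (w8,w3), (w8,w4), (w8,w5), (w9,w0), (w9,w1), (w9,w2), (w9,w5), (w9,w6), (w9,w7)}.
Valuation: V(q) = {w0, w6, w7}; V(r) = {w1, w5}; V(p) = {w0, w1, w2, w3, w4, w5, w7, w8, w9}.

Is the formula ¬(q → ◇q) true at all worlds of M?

Let φ = ¬(q → ◇q). Evaluate φ at each world:
  w0 (successors {w2, w3, w6, w7, w9}): φ is false.
  w1 (successors {w3, w4, w5, w6, w7, w8, w9}): φ is false.
  w2 (successors {w0, w2, w4, w5, w7, w9}): φ is false.
  w3 (successors {w0, w1, w4, w5, w8}): φ is false.
  w4 (successors {w1, w2, w3, w5, w6, w7, w8}): φ is false.
  w5 (successors {w1, w2, w3, w4, w5, w6, w8, w9}): φ is false.
  w6 (successors {w0, w1, w4, w5, w7, w9}): φ is false.
  w7 (successors {w0, w1, w2, w4, w6, w9}): φ is false.
  w8 (successors {w1, w3, w4, w5}): φ is false.
  w9 (successors {w0, w1, w2, w5, w6, w7}): φ is false.
Detail at w0 (counterexample):
  At w0: q → ◇q is true, so ¬(q → ◇q) is false.
    At w0: q is true, ◇q is true, so q → ◇q is true.
      At w0: ◇q requires q at some successor in {w2, w3, w6, w7, w9}.
        q holds at w6, so ◇q is true at w0.

No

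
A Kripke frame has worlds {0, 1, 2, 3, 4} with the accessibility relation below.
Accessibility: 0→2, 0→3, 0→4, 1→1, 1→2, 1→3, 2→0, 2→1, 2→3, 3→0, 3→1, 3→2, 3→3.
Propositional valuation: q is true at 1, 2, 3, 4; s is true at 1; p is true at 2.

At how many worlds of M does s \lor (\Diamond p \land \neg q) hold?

2

Recall that \Diamond ψ holds at a world iff ψ holds at some accessible world.
Let φ = s \lor (\Diamond p \land \neg q). Evaluate φ at each world:
  0 (successors {2, 3, 4}): φ is true.
  1 (successors {1, 2, 3}): φ is true.
  2 (successors {0, 1, 3}): φ is false.
  3 (successors {0, 1, 2, 3}): φ is false.
  4 (successors ∅): φ is false.
For instance, at 2:
  At 2: s is false, \Diamond p \land \neg q is false, so s \lor (\Diamond p \land \neg q) is false.
    At 2: \Diamond p is false, \neg q is false, so \Diamond p \land \neg q is false.
      At 2: \Diamond p requires p at some successor in {0, 1, 3}.
        At 0: p is false.
        At 1: p is false.
        At 3: p is false.
      So \Diamond p is false at 2.
Satisfying worlds: {0, 1}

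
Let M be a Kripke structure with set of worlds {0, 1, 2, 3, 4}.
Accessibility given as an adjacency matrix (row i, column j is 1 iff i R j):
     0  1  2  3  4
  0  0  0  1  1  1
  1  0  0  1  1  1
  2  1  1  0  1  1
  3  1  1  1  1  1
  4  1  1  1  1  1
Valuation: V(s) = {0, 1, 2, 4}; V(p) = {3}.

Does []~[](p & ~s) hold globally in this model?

Yes

Recall that []ψ holds at a world iff ψ holds at every accessible world, and <>ψ holds iff ψ holds at some accessible world.
Let φ = []~[](p & ~s). Evaluate φ at each world:
  0 (successors {2, 3, 4}): φ is true.
  1 (successors {2, 3, 4}): φ is true.
  2 (successors {0, 1, 3, 4}): φ is true.
  3 (successors {0, 1, 2, 3, 4}): φ is true.
  4 (successors {0, 1, 2, 3, 4}): φ is true.
For instance, at 2:
  At 2: []~[](p & ~s) requires ~[](p & ~s) at every successor {0, 1, 3, 4}.
    At 0: ~[](p & ~s) is true.
    At 1: ~[](p & ~s) is true.
    At 3: ~[](p & ~s) is true.
    At 4: ~[](p & ~s) is true.
  So []~[](p & ~s) is true at 2.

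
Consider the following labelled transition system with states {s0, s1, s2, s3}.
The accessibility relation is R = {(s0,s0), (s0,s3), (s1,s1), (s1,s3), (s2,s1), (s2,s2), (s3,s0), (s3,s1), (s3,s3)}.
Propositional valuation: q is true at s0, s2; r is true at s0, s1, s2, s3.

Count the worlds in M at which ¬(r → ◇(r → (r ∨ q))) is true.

0

Let φ = ¬(r → ◇(r → (r ∨ q))). Evaluate φ at each world:
  s0 (successors {s0, s3}): φ is false.
  s1 (successors {s1, s3}): φ is false.
  s2 (successors {s1, s2}): φ is false.
  s3 (successors {s0, s1, s3}): φ is false.
For instance, at s2:
  At s2: r → ◇(r → (r ∨ q)) is true, so ¬(r → ◇(r → (r ∨ q))) is false.
    At s2: r is true, ◇(r → (r ∨ q)) is true, so r → ◇(r → (r ∨ q)) is true.
      At s2: ◇(r → (r ∨ q)) requires r → (r ∨ q) at some successor in {s1, s2}.
        r → (r ∨ q) holds at s1, so ◇(r → (r ∨ q)) is true at s2.
Satisfying worlds: none.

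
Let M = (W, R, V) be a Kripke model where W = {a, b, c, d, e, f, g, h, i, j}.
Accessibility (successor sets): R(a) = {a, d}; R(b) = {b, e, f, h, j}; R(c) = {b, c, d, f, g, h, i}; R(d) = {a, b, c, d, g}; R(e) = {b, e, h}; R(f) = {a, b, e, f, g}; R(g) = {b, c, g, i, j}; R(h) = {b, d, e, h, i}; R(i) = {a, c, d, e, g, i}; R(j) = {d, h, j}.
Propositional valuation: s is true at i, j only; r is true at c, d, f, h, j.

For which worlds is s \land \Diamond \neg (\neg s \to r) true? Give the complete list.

i

Let φ = s \land \Diamond \neg (\neg s \to r). Evaluate φ at each world:
  a (successors {a, d}): φ is false.
  b (successors {b, e, f, h, j}): φ is false.
  c (successors {b, c, d, f, g, h, i}): φ is false.
  d (successors {a, b, c, d, g}): φ is false.
  e (successors {b, e, h}): φ is false.
  f (successors {a, b, e, f, g}): φ is false.
  g (successors {b, c, g, i, j}): φ is false.
  h (successors {b, d, e, h, i}): φ is false.
  i (successors {a, c, d, e, g, i}): φ is true.
  j (successors {d, h, j}): φ is false.
For instance, at c:
  At c: s is false, \Diamond \neg (\neg s \to r) is true, so s \land \Diamond \neg (\neg s \to r) is false.
    At c: \Diamond \neg (\neg s \to r) requires \neg (\neg s \to r) at some successor in {b, c, d, f, g, h, i}.
      \neg (\neg s \to r) holds at b, so \Diamond \neg (\neg s \to r) is true at c.
Satisfying worlds: {i}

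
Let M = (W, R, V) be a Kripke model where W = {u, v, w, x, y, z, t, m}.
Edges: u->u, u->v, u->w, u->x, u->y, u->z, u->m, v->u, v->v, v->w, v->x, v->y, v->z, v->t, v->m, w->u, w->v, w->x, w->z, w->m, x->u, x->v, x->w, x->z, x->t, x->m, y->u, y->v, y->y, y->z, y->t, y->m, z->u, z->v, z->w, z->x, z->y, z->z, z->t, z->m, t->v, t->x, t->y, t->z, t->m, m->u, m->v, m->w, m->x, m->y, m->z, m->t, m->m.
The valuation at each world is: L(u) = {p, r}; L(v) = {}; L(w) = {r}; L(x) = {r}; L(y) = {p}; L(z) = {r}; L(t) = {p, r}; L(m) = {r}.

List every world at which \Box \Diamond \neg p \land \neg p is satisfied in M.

Let φ = \Box \Diamond \neg p \land \neg p. Evaluate φ at each world:
  u (successors {u, v, w, x, y, z, m}): φ is false.
  v (successors {u, v, w, x, y, z, t, m}): φ is true.
  w (successors {u, v, x, z, m}): φ is true.
  x (successors {u, v, w, z, t, m}): φ is true.
  y (successors {u, v, y, z, t, m}): φ is false.
  z (successors {u, v, w, x, y, z, t, m}): φ is true.
  t (successors {v, x, y, z, m}): φ is false.
  m (successors {u, v, w, x, y, z, t, m}): φ is true.
For instance, at m:
  At m: \Box \Diamond \neg p is true, \neg p is true, so \Box \Diamond \neg p \land \neg p is true.
    At m: \Box \Diamond \neg p requires \Diamond \neg p at every successor {u, v, w, x, y, z, t, m}.
      At u: \Diamond \neg p is true.
      At v: \Diamond \neg p is true.
      At w: \Diamond \neg p is true.
      At x: \Diamond \neg p is true.
      At y: \Diamond \neg p is true.
      At z: \Diamond \neg p is true.
      At t: \Diamond \neg p is true.
      At m: \Diamond \neg p is true.
    So \Box \Diamond \neg p is true at m.
Satisfying worlds: {v, w, x, z, m}

v, w, x, z, m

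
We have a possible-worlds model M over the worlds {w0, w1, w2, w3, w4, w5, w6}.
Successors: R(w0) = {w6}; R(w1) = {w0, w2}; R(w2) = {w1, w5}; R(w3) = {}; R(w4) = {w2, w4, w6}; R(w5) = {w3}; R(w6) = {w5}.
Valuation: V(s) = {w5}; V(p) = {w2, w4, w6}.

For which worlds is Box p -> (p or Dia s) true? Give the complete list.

w1, w2, w4, w5, w6

Recall that Box ψ holds at a world iff ψ holds at every accessible world, and Dia ψ holds iff ψ holds at some accessible world.
Let φ = Box p -> (p or Dia s). Evaluate φ at each world:
  w0 (successors {w6}): φ is false.
  w1 (successors {w0, w2}): φ is true.
  w2 (successors {w1, w5}): φ is true.
  w3 (successors ∅): φ is false.
  w4 (successors {w2, w4, w6}): φ is true.
  w5 (successors {w3}): φ is true.
  w6 (successors {w5}): φ is true.
For instance, at w4:
  At w4: Box p is true, p or Dia s is true, so Box p -> (p or Dia s) is true.
    At w4: Box p requires p at every successor {w2, w4, w6}.
      At w2: p is true.
      At w4: p is true.
      At w6: p is true.
    So Box p is true at w4.
    At w4: p is true, Dia s is false, so p or Dia s is true.
      At w4: Dia s requires s at some successor in {w2, w4, w6}.
        At w2: s is false.
        At w4: s is false.
        At w6: s is false.
      So Dia s is false at w4.
Satisfying worlds: {w1, w2, w4, w5, w6}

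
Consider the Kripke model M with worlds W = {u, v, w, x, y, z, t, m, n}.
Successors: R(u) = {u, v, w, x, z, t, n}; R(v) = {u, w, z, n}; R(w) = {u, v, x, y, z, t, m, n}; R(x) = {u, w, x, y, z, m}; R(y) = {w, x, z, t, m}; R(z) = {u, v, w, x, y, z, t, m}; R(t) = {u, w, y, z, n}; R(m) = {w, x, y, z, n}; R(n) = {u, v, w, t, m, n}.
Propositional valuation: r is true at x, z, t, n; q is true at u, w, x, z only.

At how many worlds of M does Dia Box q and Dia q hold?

0

Let φ = Dia Box q and Dia q. Evaluate φ at each world:
  u (successors {u, v, w, x, z, t, n}): φ is false.
  v (successors {u, w, z, n}): φ is false.
  w (successors {u, v, x, y, z, t, m, n}): φ is false.
  x (successors {u, w, x, y, z, m}): φ is false.
  y (successors {w, x, z, t, m}): φ is false.
  z (successors {u, v, w, x, y, z, t, m}): φ is false.
  t (successors {u, w, y, z, n}): φ is false.
  m (successors {w, x, y, z, n}): φ is false.
  n (successors {u, v, w, t, m, n}): φ is false.
For instance, at w:
  At w: Dia Box q is false, Dia q is true, so Dia Box q and Dia q is false.
    At w: Dia Box q requires Box q at some successor in {u, v, x, y, z, t, m, n}.
      At u: Box q is false.
      At v: Box q is false.
      At x: Box q is false.
      At y: Box q is false.
      At z: Box q is false.
      At t: Box q is false.
      At m: Box q is false.
      At n: Box q is false.
    So Dia Box q is false at w.
    At w: Dia q requires q at some successor in {u, v, x, y, z, t, m, n}.
      q holds at u, so Dia q is true at w.
Satisfying worlds: none.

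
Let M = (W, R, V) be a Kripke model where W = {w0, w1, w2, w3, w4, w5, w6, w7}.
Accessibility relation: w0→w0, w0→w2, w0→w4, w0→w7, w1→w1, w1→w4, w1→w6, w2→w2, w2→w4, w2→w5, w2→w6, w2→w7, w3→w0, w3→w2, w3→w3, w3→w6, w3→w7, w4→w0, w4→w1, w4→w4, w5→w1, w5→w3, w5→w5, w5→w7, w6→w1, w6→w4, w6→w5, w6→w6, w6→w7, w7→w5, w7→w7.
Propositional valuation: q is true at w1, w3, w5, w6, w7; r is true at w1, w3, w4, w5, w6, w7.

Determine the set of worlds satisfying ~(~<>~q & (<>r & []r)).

Let φ = ~(~<>~q & (<>r & []r)). Evaluate φ at each world:
  w0 (successors {w0, w2, w4, w7}): φ is true.
  w1 (successors {w1, w4, w6}): φ is true.
  w2 (successors {w2, w4, w5, w6, w7}): φ is true.
  w3 (successors {w0, w2, w3, w6, w7}): φ is true.
  w4 (successors {w0, w1, w4}): φ is true.
  w5 (successors {w1, w3, w5, w7}): φ is false.
  w6 (successors {w1, w4, w5, w6, w7}): φ is true.
  w7 (successors {w5, w7}): φ is false.
For instance, at w6:
  At w6: ~<>~q & (<>r & []r) is false, so ~(~<>~q & (<>r & []r)) is true.
    At w6: ~<>~q is false, <>r & []r is true, so ~<>~q & (<>r & []r) is false.
      At w6: <>~q is true, so ~<>~q is false.
      At w6: <>r is true, []r is true, so <>r & []r is true.
Satisfying worlds: {w0, w1, w2, w3, w4, w6}

w0, w1, w2, w3, w4, w6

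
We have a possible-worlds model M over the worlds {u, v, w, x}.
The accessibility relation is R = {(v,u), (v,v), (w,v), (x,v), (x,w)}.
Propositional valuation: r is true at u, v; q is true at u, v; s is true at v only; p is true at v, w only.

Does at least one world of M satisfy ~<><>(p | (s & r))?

Yes

Let φ = ~<><>(p | (s & r)). Evaluate φ at each world:
  u (successors ∅): φ is true.
  v (successors {u, v}): φ is false.
  w (successors {v}): φ is false.
  x (successors {v, w}): φ is false.
Detail at u (witness):
  At u: <><>(p | (s & r)) is false, so ~<><>(p | (s & r)) is true.
    At u: no accessible worlds, so <><>(p | (s & r)) is false.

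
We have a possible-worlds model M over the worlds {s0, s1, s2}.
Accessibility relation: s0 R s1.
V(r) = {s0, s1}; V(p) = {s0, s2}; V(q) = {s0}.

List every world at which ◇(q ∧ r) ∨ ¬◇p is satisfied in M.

s0, s1, s2

Let φ = ◇(q ∧ r) ∨ ¬◇p. Evaluate φ at each world:
  s0 (successors {s1}): φ is true.
  s1 (successors ∅): φ is true.
  s2 (successors ∅): φ is true.
For instance, at s0:
  At s0: ◇(q ∧ r) is false, ¬◇p is true, so ◇(q ∧ r) ∨ ¬◇p is true.
    At s0: ◇(q ∧ r) requires q ∧ r at some successor in {s1}.
      At s1: q ∧ r is false.
    So ◇(q ∧ r) is false at s0.
    At s0: ◇p is false, so ¬◇p is true.
      At s0: ◇p requires p at some successor in {s1}.
        At s1: p is false.
      So ◇p is false at s0.
Satisfying worlds: {s0, s1, s2}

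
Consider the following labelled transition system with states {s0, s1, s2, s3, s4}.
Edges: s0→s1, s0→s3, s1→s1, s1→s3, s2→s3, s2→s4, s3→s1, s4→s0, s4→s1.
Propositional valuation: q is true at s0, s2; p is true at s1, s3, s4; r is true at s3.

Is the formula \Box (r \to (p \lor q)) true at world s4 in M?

Yes

Recall that \Box ψ holds at a world iff ψ holds at every accessible world, and \Diamond ψ holds iff ψ holds at some accessible world.
At s4: \Box (r \to (p \lor q)) requires r \to (p \lor q) at every successor {s0, s1}.
  At s0: r \to (p \lor q) is true.
  At s1: r \to (p \lor q) is true.
So \Box (r \to (p \lor q)) is true at s4.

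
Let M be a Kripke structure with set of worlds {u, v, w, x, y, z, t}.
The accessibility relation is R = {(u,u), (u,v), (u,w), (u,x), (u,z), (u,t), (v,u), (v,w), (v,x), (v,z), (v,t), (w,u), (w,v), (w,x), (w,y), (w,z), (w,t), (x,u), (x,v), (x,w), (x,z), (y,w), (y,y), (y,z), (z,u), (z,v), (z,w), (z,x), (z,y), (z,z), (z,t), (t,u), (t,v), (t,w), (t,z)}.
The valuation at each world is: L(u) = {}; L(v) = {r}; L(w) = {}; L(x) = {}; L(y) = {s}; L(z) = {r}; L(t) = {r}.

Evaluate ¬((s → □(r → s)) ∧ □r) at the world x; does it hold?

Recall that □ψ holds at a world iff ψ holds at every accessible world, and ◇ψ holds iff ψ holds at some accessible world.
At x: (s → □(r → s)) ∧ □r is false, so ¬((s → □(r → s)) ∧ □r) is true.
  At x: s → □(r → s) is true, □r is false, so (s → □(r → s)) ∧ □r is false.
    At x: s is false, □(r → s) is false, so s → □(r → s) is true.
      At x: □(r → s) requires r → s at every successor {u, v, w, z}.
        r → s fails at v, so □(r → s) is false at x.
    At x: □r requires r at every successor {u, v, w, z}.
      r fails at u, so □r is false at x.

Yes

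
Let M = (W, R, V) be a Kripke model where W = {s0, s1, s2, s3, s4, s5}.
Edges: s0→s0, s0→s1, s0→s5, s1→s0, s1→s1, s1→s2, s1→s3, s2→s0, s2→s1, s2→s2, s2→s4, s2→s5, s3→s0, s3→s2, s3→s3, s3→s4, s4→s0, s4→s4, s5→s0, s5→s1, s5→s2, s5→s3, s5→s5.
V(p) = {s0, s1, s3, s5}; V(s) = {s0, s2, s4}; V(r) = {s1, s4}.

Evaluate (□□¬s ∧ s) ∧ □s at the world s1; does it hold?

At s1: □□¬s ∧ s is false, □s is false, so (□□¬s ∧ s) ∧ □s is false.
  At s1: □□¬s is false, s is false, so □□¬s ∧ s is false.
    At s1: □□¬s requires □¬s at every successor {s0, s1, s2, s3}.
      □¬s fails at s0, so □□¬s is false at s1.
  At s1: □s requires s at every successor {s0, s1, s2, s3}.
    s fails at s1, so □s is false at s1.

No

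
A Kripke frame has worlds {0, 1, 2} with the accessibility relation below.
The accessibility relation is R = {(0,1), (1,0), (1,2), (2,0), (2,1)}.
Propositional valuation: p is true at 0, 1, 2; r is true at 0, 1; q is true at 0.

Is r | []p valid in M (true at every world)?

Recall that []ψ holds at a world iff ψ holds at every accessible world, and <>ψ holds iff ψ holds at some accessible world.
Let φ = r | []p. Evaluate φ at each world:
  0 (successors {1}): φ is true.
  1 (successors {0, 2}): φ is true.
  2 (successors {0, 1}): φ is true.
For instance, at 0:
  At 0: r is true, []p is true, so r | []p is true.
    At 0: []p requires p at every successor {1}.
      At 1: p is true.
    So []p is true at 0.

Yes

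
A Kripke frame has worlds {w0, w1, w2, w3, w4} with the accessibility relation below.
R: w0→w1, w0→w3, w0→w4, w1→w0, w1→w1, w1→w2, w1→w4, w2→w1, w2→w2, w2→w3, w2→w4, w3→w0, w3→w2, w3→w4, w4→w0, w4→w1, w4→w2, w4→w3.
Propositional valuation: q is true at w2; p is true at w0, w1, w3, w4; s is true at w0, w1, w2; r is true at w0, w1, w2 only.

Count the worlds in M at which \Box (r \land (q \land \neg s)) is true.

Let φ = \Box (r \land (q \land \neg s)). Evaluate φ at each world:
  w0 (successors {w1, w3, w4}): φ is false.
  w1 (successors {w0, w1, w2, w4}): φ is false.
  w2 (successors {w1, w2, w3, w4}): φ is false.
  w3 (successors {w0, w2, w4}): φ is false.
  w4 (successors {w0, w1, w2, w3}): φ is false.
For instance, at w4:
  At w4: \Box (r \land (q \land \neg s)) requires r \land (q \land \neg s) at every successor {w0, w1, w2, w3}.
    r \land (q \land \neg s) fails at w0, so \Box (r \land (q \land \neg s)) is false at w4.
Satisfying worlds: none.

0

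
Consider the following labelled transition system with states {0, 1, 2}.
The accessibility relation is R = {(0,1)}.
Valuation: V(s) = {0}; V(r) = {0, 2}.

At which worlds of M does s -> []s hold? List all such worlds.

Let φ = s -> []s. Evaluate φ at each world:
  0 (successors {1}): φ is false.
  1 (successors ∅): φ is true.
  2 (successors ∅): φ is true.
For instance, at 0:
  At 0: s is true, []s is false, so s -> []s is false.
    At 0: []s requires s at every successor {1}.
      s fails at 1, so []s is false at 0.
Satisfying worlds: {1, 2}

1, 2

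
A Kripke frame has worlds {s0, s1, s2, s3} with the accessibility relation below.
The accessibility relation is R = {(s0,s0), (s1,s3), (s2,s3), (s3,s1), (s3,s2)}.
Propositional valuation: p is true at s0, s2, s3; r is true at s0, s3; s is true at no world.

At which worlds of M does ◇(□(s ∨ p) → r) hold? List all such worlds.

s0, s1, s2

Let φ = ◇(□(s ∨ p) → r). Evaluate φ at each world:
  s0 (successors {s0}): φ is true.
  s1 (successors {s3}): φ is true.
  s2 (successors {s3}): φ is true.
  s3 (successors {s1, s2}): φ is false.
For instance, at s2:
  At s2: ◇(□(s ∨ p) → r) requires □(s ∨ p) → r at some successor in {s3}.
    □(s ∨ p) → r holds at s3, so ◇(□(s ∨ p) → r) is true at s2.
      At s3: □(s ∨ p) is false, r is true, so □(s ∨ p) → r is true.
Satisfying worlds: {s0, s1, s2}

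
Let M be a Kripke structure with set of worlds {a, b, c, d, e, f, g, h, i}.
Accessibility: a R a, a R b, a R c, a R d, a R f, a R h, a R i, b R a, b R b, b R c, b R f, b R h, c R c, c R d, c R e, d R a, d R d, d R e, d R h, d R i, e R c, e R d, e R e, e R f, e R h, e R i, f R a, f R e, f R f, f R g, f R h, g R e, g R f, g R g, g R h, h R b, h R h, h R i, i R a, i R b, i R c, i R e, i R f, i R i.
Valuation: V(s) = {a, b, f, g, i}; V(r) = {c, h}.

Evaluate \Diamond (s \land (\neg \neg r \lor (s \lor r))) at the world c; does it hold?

No

At c: \Diamond (s \land (\neg \neg r \lor (s \lor r))) requires s \land (\neg \neg r \lor (s \lor r)) at some successor in {c, d, e}.
  At c: s \land (\neg \neg r \lor (s \lor r)) is false.
  At d: s \land (\neg \neg r \lor (s \lor r)) is false.
  At e: s \land (\neg \neg r \lor (s \lor r)) is false.
So \Diamond (s \land (\neg \neg r \lor (s \lor r))) is false at c.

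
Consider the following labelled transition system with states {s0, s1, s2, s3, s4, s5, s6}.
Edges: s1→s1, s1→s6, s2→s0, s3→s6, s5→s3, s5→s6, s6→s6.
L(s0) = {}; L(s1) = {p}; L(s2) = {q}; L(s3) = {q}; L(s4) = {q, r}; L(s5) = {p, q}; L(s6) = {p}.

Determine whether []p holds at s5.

At s5: []p requires p at every successor {s3, s6}.
  p fails at s3, so []p is false at s5.

No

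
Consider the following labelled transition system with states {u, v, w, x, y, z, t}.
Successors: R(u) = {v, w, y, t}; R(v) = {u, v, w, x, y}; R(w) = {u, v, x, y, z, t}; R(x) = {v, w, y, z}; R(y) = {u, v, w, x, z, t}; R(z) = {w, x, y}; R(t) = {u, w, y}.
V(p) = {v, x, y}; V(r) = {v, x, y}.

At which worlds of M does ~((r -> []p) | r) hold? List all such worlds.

none

Let φ = ~((r -> []p) | r). Evaluate φ at each world:
  u (successors {v, w, y, t}): φ is false.
  v (successors {u, v, w, x, y}): φ is false.
  w (successors {u, v, x, y, z, t}): φ is false.
  x (successors {v, w, y, z}): φ is false.
  y (successors {u, v, w, x, z, t}): φ is false.
  z (successors {w, x, y}): φ is false.
  t (successors {u, w, y}): φ is false.
For instance, at t:
  At t: (r -> []p) | r is true, so ~((r -> []p) | r) is false.
    At t: r -> []p is true, r is false, so (r -> []p) | r is true.
      At t: r is false, []p is false, so r -> []p is true.
Satisfying worlds: none.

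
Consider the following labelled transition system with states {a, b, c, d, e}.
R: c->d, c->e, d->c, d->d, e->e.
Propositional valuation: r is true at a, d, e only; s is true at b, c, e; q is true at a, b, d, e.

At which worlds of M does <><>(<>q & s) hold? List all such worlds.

c, d, e

Let φ = <><>(<>q & s). Evaluate φ at each world:
  a (successors ∅): φ is false.
  b (successors ∅): φ is false.
  c (successors {d, e}): φ is true.
  d (successors {c, d}): φ is true.
  e (successors {e}): φ is true.
For instance, at e:
  At e: <><>(<>q & s) requires <>(<>q & s) at some successor in {e}.
    <>(<>q & s) holds at e, so <><>(<>q & s) is true at e.
      At e: <>(<>q & s) requires <>q & s at some successor in {e}.
        <>q & s holds at e, so <>(<>q & s) is true at e.
Satisfying worlds: {c, d, e}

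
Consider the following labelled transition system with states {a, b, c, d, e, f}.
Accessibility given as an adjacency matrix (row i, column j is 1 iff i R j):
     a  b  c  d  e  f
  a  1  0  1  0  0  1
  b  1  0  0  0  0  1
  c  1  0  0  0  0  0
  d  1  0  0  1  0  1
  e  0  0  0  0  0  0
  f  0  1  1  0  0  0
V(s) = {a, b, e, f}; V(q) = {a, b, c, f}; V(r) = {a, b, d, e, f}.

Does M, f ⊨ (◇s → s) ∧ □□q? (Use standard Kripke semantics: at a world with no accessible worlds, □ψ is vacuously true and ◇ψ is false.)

Yes

Recall that □ψ holds at a world iff ψ holds at every accessible world, and ◇ψ holds iff ψ holds at some accessible world.
At f: ◇s → s is true, □□q is true, so (◇s → s) ∧ □□q is true.
  At f: ◇s is true, s is true, so ◇s → s is true.
    At f: ◇s requires s at some successor in {b, c}.
      s holds at b, so ◇s is true at f.
  At f: □□q requires □q at every successor {b, c}.
      At b: □q requires q at every successor {a, f}.
        At a: q is true.
        At f: q is true.
      So □q is true at b.
      At c: □q requires q at every successor {a}.
        At a: q is true.
      So □q is true at c.
  So □□q is true at f.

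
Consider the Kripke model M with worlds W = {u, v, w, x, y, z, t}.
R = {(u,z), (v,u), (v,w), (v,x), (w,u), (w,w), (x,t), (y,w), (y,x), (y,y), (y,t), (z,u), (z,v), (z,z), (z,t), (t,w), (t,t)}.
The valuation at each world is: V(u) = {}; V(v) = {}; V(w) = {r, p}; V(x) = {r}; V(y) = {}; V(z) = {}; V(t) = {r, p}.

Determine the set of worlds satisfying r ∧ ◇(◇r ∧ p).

Let φ = r ∧ ◇(◇r ∧ p). Evaluate φ at each world:
  u (successors {z}): φ is false.
  v (successors {u, w, x}): φ is false.
  w (successors {u, w}): φ is true.
  x (successors {t}): φ is true.
  y (successors {w, x, y, t}): φ is false.
  z (successors {u, v, z, t}): φ is false.
  t (successors {w, t}): φ is true.
For instance, at x:
  At x: r is true, ◇(◇r ∧ p) is true, so r ∧ ◇(◇r ∧ p) is true.
    At x: ◇(◇r ∧ p) requires ◇r ∧ p at some successor in {t}.
      ◇r ∧ p holds at t, so ◇(◇r ∧ p) is true at x.
Satisfying worlds: {w, x, t}

w, x, t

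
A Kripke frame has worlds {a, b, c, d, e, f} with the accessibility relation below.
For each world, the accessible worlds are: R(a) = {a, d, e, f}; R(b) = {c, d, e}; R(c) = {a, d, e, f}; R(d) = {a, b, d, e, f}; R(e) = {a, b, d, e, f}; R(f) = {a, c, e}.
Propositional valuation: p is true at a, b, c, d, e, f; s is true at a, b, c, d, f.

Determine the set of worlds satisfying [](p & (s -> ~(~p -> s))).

none

Let φ = [](p & (s -> ~(~p -> s))). Evaluate φ at each world:
  a (successors {a, d, e, f}): φ is false.
  b (successors {c, d, e}): φ is false.
  c (successors {a, d, e, f}): φ is false.
  d (successors {a, b, d, e, f}): φ is false.
  e (successors {a, b, d, e, f}): φ is false.
  f (successors {a, c, e}): φ is false.
For instance, at b:
  At b: [](p & (s -> ~(~p -> s))) requires p & (s -> ~(~p -> s)) at every successor {c, d, e}.
    p & (s -> ~(~p -> s)) fails at c, so [](p & (s -> ~(~p -> s))) is false at b.
Satisfying worlds: none.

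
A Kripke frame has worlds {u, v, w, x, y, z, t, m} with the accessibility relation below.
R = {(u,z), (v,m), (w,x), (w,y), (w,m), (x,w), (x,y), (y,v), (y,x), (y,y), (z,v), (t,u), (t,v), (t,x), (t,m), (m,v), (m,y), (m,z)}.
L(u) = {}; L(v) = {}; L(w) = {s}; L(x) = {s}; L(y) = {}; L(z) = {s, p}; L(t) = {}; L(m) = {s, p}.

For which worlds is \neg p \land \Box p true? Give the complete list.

Recall that \Box ψ holds at a world iff ψ holds at every accessible world, and \Diamond ψ holds iff ψ holds at some accessible world.
Let φ = \neg p \land \Box p. Evaluate φ at each world:
  u (successors {z}): φ is true.
  v (successors {m}): φ is true.
  w (successors {x, y, m}): φ is false.
  x (successors {w, y}): φ is false.
  y (successors {v, x, y}): φ is false.
  z (successors {v}): φ is false.
  t (successors {u, v, x, m}): φ is false.
  m (successors {v, y, z}): φ is false.
For instance, at x:
  At x: \neg p is true, \Box p is false, so \neg p \land \Box p is false.
    At x: \Box p requires p at every successor {w, y}.
      p fails at w, so \Box p is false at x.
Satisfying worlds: {u, v}

u, v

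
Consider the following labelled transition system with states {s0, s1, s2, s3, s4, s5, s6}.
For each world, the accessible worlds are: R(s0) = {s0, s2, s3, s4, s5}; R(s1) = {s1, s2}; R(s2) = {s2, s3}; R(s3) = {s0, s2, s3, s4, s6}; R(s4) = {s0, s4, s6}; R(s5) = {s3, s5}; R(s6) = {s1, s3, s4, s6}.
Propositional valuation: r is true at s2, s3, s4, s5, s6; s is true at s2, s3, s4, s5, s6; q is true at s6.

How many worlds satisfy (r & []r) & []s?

2

Let φ = (r & []r) & []s. Evaluate φ at each world:
  s0 (successors {s0, s2, s3, s4, s5}): φ is false.
  s1 (successors {s1, s2}): φ is false.
  s2 (successors {s2, s3}): φ is true.
  s3 (successors {s0, s2, s3, s4, s6}): φ is false.
  s4 (successors {s0, s4, s6}): φ is false.
  s5 (successors {s3, s5}): φ is true.
  s6 (successors {s1, s3, s4, s6}): φ is false.
For instance, at s1:
  At s1: r & []r is false, []s is false, so (r & []r) & []s is false.
    At s1: r is false, []r is false, so r & []r is false.
      At s1: []r requires r at every successor {s1, s2}.
        r fails at s1, so []r is false at s1.
    At s1: []s requires s at every successor {s1, s2}.
      s fails at s1, so []s is false at s1.
Satisfying worlds: {s2, s5}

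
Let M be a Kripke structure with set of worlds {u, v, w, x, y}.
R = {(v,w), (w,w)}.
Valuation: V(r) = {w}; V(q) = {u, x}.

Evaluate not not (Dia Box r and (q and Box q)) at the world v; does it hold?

At v: not (Dia Box r and (q and Box q)) is true, so not not (Dia Box r and (q and Box q)) is false.
  At v: Dia Box r and (q and Box q) is false, so not (Dia Box r and (q and Box q)) is true.
    At v: Dia Box r is true, q and Box q is false, so Dia Box r and (q and Box q) is false.
      At v: Dia Box r requires Box r at some successor in {w}.
        Box r holds at w, so Dia Box r is true at v.
      At v: q is false, Box q is false, so q and Box q is false.

No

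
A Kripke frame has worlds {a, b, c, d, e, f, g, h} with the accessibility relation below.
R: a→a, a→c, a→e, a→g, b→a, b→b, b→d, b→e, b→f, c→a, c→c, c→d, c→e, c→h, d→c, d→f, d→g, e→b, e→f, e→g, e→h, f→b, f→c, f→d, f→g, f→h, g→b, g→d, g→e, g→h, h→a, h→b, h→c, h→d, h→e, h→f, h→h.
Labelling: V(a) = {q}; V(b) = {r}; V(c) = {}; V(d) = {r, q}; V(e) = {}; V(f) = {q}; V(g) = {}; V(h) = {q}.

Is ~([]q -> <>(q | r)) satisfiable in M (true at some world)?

No

Let φ = ~([]q -> <>(q | r)). Evaluate φ at each world:
  a (successors {a, c, e, g}): φ is false.
  b (successors {a, b, d, e, f}): φ is false.
  c (successors {a, c, d, e, h}): φ is false.
  d (successors {c, f, g}): φ is false.
  e (successors {b, f, g, h}): φ is false.
  f (successors {b, c, d, g, h}): φ is false.
  g (successors {b, d, e, h}): φ is false.
  h (successors {a, b, c, d, e, f, h}): φ is false.
For instance, at d:
  At d: []q -> <>(q | r) is true, so ~([]q -> <>(q | r)) is false.
    At d: []q is false, <>(q | r) is true, so []q -> <>(q | r) is true.
      At d: []q requires q at every successor {c, f, g}.
        q fails at c, so []q is false at d.
      At d: <>(q | r) requires q | r at some successor in {c, f, g}.
        q | r holds at f, so <>(q | r) is true at d.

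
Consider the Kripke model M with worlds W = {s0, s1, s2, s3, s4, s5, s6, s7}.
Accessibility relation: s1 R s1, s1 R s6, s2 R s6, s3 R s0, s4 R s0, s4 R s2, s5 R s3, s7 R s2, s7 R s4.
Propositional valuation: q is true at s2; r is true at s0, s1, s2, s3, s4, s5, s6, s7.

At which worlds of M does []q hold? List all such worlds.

Let φ = []q. Evaluate φ at each world:
  s0 (successors ∅): φ is true.
  s1 (successors {s1, s6}): φ is false.
  s2 (successors {s6}): φ is false.
  s3 (successors {s0}): φ is false.
  s4 (successors {s0, s2}): φ is false.
  s5 (successors {s3}): φ is false.
  s6 (successors ∅): φ is true.
  s7 (successors {s2, s4}): φ is false.
For instance, at s2:
  At s2: []q requires q at every successor {s6}.
    q fails at s6, so []q is false at s2.
Satisfying worlds: {s0, s6}

s0, s6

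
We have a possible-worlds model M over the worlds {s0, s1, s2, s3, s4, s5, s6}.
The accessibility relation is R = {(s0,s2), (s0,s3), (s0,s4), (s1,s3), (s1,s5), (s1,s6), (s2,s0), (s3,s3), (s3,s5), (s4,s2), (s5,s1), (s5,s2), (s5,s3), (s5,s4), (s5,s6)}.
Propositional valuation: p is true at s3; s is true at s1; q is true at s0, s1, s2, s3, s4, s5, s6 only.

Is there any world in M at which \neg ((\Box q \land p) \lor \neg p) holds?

Let φ = \neg ((\Box q \land p) \lor \neg p). Evaluate φ at each world:
  s0 (successors {s2, s3, s4}): φ is false.
  s1 (successors {s3, s5, s6}): φ is false.
  s2 (successors {s0}): φ is false.
  s3 (successors {s3, s5}): φ is false.
  s4 (successors {s2}): φ is false.
  s5 (successors {s1, s2, s3, s4, s6}): φ is false.
  s6 (successors ∅): φ is false.
For instance, at s2:
  At s2: (\Box q \land p) \lor \neg p is true, so \neg ((\Box q \land p) \lor \neg p) is false.
    At s2: \Box q \land p is false, \neg p is true, so (\Box q \land p) \lor \neg p is true.
      At s2: \Box q is true, p is false, so \Box q \land p is false.

No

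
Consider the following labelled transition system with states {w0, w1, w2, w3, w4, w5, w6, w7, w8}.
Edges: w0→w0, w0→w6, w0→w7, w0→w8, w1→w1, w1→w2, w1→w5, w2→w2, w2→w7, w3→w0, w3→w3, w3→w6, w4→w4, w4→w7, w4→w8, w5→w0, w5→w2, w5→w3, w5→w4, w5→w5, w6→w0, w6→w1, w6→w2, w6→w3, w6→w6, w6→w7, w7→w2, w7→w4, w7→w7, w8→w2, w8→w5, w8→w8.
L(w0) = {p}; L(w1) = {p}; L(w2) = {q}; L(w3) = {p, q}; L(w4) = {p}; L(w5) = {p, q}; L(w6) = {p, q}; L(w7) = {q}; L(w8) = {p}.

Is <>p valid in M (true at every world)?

No

Let φ = <>p. Evaluate φ at each world:
  w0 (successors {w0, w6, w7, w8}): φ is true.
  w1 (successors {w1, w2, w5}): φ is true.
  w2 (successors {w2, w7}): φ is false.
  w3 (successors {w0, w3, w6}): φ is true.
  w4 (successors {w4, w7, w8}): φ is true.
  w5 (successors {w0, w2, w3, w4, w5}): φ is true.
  w6 (successors {w0, w1, w2, w3, w6, w7}): φ is true.
  w7 (successors {w2, w4, w7}): φ is true.
  w8 (successors {w2, w5, w8}): φ is true.
Detail at w2 (counterexample):
  At w2: <>p requires p at some successor in {w2, w7}.
    At w2: p is false.
    At w7: p is false.
  So <>p is false at w2.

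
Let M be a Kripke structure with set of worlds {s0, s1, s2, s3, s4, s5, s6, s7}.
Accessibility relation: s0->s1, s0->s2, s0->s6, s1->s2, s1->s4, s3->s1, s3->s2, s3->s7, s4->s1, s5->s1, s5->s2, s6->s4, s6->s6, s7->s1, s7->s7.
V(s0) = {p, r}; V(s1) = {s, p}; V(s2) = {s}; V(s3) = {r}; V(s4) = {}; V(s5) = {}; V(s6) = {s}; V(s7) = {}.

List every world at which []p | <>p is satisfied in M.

s0, s2, s3, s4, s5, s7

Let φ = []p | <>p. Evaluate φ at each world:
  s0 (successors {s1, s2, s6}): φ is true.
  s1 (successors {s2, s4}): φ is false.
  s2 (successors ∅): φ is true.
  s3 (successors {s1, s2, s7}): φ is true.
  s4 (successors {s1}): φ is true.
  s5 (successors {s1, s2}): φ is true.
  s6 (successors {s4, s6}): φ is false.
  s7 (successors {s1, s7}): φ is true.
For instance, at s5:
  At s5: []p is false, <>p is true, so []p | <>p is true.
    At s5: []p requires p at every successor {s1, s2}.
      p fails at s2, so []p is false at s5.
    At s5: <>p requires p at some successor in {s1, s2}.
      p holds at s1, so <>p is true at s5.
Satisfying worlds: {s0, s2, s3, s4, s5, s7}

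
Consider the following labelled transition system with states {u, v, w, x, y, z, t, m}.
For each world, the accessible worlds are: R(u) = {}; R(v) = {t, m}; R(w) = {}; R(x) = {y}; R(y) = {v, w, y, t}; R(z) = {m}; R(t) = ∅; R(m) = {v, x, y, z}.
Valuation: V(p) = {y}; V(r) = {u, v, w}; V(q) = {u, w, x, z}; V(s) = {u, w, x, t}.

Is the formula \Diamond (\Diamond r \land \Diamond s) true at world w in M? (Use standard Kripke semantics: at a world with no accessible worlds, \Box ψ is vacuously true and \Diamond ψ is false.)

No

Recall that \Diamond ψ holds at a world iff ψ holds at some accessible world.
At w: no accessible worlds, so \Diamond (\Diamond r \land \Diamond s) is false.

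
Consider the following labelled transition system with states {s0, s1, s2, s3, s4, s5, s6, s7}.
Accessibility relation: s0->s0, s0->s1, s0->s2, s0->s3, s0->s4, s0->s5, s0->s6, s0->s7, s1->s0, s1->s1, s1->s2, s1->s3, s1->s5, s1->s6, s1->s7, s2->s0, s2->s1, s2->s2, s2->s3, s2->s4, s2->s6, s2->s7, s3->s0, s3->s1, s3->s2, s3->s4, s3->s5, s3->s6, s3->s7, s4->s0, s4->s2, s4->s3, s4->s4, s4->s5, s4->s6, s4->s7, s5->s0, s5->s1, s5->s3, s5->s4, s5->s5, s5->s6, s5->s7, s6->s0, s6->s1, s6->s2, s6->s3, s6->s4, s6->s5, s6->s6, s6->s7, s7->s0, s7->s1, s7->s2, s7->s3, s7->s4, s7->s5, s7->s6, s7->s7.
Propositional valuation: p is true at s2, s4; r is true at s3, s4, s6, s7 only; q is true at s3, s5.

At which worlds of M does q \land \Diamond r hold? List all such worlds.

s3, s5

Let φ = q \land \Diamond r. Evaluate φ at each world:
  s0 (successors {s0, s1, s2, s3, s4, s5, s6, s7}): φ is false.
  s1 (successors {s0, s1, s2, s3, s5, s6, s7}): φ is false.
  s2 (successors {s0, s1, s2, s3, s4, s6, s7}): φ is false.
  s3 (successors {s0, s1, s2, s4, s5, s6, s7}): φ is true.
  s4 (successors {s0, s2, s3, s4, s5, s6, s7}): φ is false.
  s5 (successors {s0, s1, s3, s4, s5, s6, s7}): φ is true.
  s6 (successors {s0, s1, s2, s3, s4, s5, s6, s7}): φ is false.
  s7 (successors {s0, s1, s2, s3, s4, s5, s6, s7}): φ is false.
For instance, at s7:
  At s7: q is false, \Diamond r is true, so q \land \Diamond r is false.
    At s7: \Diamond r requires r at some successor in {s0, s1, s2, s3, s4, s5, s6, s7}.
      r holds at s3, so \Diamond r is true at s7.
Satisfying worlds: {s3, s5}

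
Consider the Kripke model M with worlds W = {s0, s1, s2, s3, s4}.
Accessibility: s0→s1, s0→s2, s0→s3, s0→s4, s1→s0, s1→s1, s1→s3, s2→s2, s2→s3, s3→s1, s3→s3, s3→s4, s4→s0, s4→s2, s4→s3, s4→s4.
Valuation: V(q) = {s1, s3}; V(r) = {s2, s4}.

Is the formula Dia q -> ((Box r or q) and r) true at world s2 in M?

At s2: Dia q is true, (Box r or q) and r is false, so Dia q -> ((Box r or q) and r) is false.
  At s2: Dia q requires q at some successor in {s2, s3}.
    q holds at s3, so Dia q is true at s2.
  At s2: Box r or q is false, r is true, so (Box r or q) and r is false.
    At s2: Box r is false, q is false, so Box r or q is false.
      At s2: Box r requires r at every successor {s2, s3}.
        r fails at s3, so Box r is false at s2.

No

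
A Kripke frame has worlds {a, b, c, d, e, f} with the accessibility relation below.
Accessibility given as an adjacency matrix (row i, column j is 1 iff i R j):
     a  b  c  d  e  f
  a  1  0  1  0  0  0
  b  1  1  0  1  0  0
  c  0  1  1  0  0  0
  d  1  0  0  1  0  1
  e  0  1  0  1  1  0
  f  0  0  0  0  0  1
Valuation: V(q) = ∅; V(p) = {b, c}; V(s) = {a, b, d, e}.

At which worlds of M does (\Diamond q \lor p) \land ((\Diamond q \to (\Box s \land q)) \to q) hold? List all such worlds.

none

Recall that \Box ψ holds at a world iff ψ holds at every accessible world, and \Diamond ψ holds iff ψ holds at some accessible world.
Let φ = (\Diamond q \lor p) \land ((\Diamond q \to (\Box s \land q)) \to q). Evaluate φ at each world:
  a (successors {a, c}): φ is false.
  b (successors {a, b, d}): φ is false.
  c (successors {b, c}): φ is false.
  d (successors {a, d, f}): φ is false.
  e (successors {b, d, e}): φ is false.
  f (successors {f}): φ is false.
For instance, at e:
  At e: \Diamond q \lor p is false, (\Diamond q \to (\Box s \land q)) \to q is false, so (\Diamond q \lor p) \land ((\Diamond q \to (\Box s \land q)) \to q) is false.
    At e: \Diamond q is false, p is false, so \Diamond q \lor p is false.
      At e: \Diamond q requires q at some successor in {b, d, e}.
        At b: q is false.
        At d: q is false.
        At e: q is false.
      So \Diamond q is false at e.
    At e: \Diamond q \to (\Box s \land q) is true, q is false, so (\Diamond q \to (\Box s \land q)) \to q is false.
      At e: \Diamond q is false, \Box s \land q is false, so \Diamond q \to (\Box s \land q) is true.
Satisfying worlds: none.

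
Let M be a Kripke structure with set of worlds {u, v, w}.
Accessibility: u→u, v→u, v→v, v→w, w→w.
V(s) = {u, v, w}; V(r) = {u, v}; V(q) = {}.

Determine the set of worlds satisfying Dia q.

Recall that Dia ψ holds at a world iff ψ holds at some accessible world.
Let φ = Dia q. Evaluate φ at each world:
  u (successors {u}): φ is false.
  v (successors {u, v, w}): φ is false.
  w (successors {w}): φ is false.
For instance, at w:
  At w: Dia q requires q at some successor in {w}.
    At w: q is false.
  So Dia q is false at w.
Satisfying worlds: none.

none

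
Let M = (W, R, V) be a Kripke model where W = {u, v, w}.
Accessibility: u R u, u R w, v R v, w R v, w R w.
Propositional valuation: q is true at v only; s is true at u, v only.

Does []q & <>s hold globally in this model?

Let φ = []q & <>s. Evaluate φ at each world:
  u (successors {u, w}): φ is false.
  v (successors {v}): φ is true.
  w (successors {v, w}): φ is false.
Detail at u (counterexample):
  At u: []q is false, <>s is true, so []q & <>s is false.
    At u: []q requires q at every successor {u, w}.
      q fails at u, so []q is false at u.
    At u: <>s requires s at some successor in {u, w}.
      s holds at u, so <>s is true at u.

No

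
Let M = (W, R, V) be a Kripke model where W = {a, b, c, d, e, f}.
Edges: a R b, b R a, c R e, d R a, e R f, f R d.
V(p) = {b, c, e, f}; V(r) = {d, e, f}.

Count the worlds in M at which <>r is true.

Let φ = <>r. Evaluate φ at each world:
  a (successors {b}): φ is false.
  b (successors {a}): φ is false.
  c (successors {e}): φ is true.
  d (successors {a}): φ is false.
  e (successors {f}): φ is true.
  f (successors {d}): φ is true.
For instance, at e:
  At e: <>r requires r at some successor in {f}.
    r holds at f, so <>r is true at e.
Satisfying worlds: {c, e, f}

3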